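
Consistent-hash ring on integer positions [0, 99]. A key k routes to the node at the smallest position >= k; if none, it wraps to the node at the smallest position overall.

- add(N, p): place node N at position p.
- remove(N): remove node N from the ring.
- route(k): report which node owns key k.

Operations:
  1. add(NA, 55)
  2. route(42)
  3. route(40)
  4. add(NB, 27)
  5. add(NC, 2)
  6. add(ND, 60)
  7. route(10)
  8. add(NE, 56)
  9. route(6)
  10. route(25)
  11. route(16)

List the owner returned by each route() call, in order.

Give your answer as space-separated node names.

Op 1: add NA@55 -> ring=[55:NA]
Op 2: route key 42: smallest pos >= 42 is 55 -> NA
Op 3: route key 40: smallest pos >= 40 is 55 -> NA
Op 4: add NB@27 -> ring=[27:NB,55:NA]
Op 5: add NC@2 -> ring=[2:NC,27:NB,55:NA]
Op 6: add ND@60 -> ring=[2:NC,27:NB,55:NA,60:ND]
Op 7: route key 10: smallest pos >= 10 is 27 -> NB
Op 8: add NE@56 -> ring=[2:NC,27:NB,55:NA,56:NE,60:ND]
Op 9: route key 6: smallest pos >= 6 is 27 -> NB
Op 10: route key 25: smallest pos >= 25 is 27 -> NB
Op 11: route key 16: smallest pos >= 16 is 27 -> NB

Answer: NA NA NB NB NB NB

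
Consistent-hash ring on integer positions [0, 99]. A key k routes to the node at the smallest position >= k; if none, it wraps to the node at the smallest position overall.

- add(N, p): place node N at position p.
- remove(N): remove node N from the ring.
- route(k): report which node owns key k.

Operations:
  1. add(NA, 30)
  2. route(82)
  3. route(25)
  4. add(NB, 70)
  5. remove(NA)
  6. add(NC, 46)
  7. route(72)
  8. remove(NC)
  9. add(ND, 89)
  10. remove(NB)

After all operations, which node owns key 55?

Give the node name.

Op 1: add NA@30 -> ring=[30:NA]
Op 2: route key 82: none >= 82, wrap to smallest pos 30 -> NA
Op 3: route key 25: smallest pos >= 25 is 30 -> NA
Op 4: add NB@70 -> ring=[30:NA,70:NB]
Op 5: remove NA -> ring=[70:NB]
Op 6: add NC@46 -> ring=[46:NC,70:NB]
Op 7: route key 72: none >= 72, wrap to smallest pos 46 -> NC
Op 8: remove NC -> ring=[70:NB]
Op 9: add ND@89 -> ring=[70:NB,89:ND]
Op 10: remove NB -> ring=[89:ND]
Final route key 55: smallest pos >= 55 is 89 -> ND

Answer: ND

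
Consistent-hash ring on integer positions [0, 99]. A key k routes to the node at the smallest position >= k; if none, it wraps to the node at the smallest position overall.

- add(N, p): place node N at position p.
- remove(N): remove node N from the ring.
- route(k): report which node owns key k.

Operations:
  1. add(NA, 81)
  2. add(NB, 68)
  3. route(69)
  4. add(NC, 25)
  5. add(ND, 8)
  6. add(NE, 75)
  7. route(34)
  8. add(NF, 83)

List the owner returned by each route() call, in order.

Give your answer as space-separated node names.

Answer: NA NB

Derivation:
Op 1: add NA@81 -> ring=[81:NA]
Op 2: add NB@68 -> ring=[68:NB,81:NA]
Op 3: route key 69: smallest pos >= 69 is 81 -> NA
Op 4: add NC@25 -> ring=[25:NC,68:NB,81:NA]
Op 5: add ND@8 -> ring=[8:ND,25:NC,68:NB,81:NA]
Op 6: add NE@75 -> ring=[8:ND,25:NC,68:NB,75:NE,81:NA]
Op 7: route key 34: smallest pos >= 34 is 68 -> NB
Op 8: add NF@83 -> ring=[8:ND,25:NC,68:NB,75:NE,81:NA,83:NF]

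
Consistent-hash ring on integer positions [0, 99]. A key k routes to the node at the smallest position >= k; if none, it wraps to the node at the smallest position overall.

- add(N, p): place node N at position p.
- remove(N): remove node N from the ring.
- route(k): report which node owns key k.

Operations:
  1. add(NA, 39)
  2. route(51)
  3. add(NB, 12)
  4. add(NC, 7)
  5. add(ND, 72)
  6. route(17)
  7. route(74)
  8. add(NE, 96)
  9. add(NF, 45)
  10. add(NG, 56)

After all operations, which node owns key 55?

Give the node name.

Answer: NG

Derivation:
Op 1: add NA@39 -> ring=[39:NA]
Op 2: route key 51: none >= 51, wrap to smallest pos 39 -> NA
Op 3: add NB@12 -> ring=[12:NB,39:NA]
Op 4: add NC@7 -> ring=[7:NC,12:NB,39:NA]
Op 5: add ND@72 -> ring=[7:NC,12:NB,39:NA,72:ND]
Op 6: route key 17: smallest pos >= 17 is 39 -> NA
Op 7: route key 74: none >= 74, wrap to smallest pos 7 -> NC
Op 8: add NE@96 -> ring=[7:NC,12:NB,39:NA,72:ND,96:NE]
Op 9: add NF@45 -> ring=[7:NC,12:NB,39:NA,45:NF,72:ND,96:NE]
Op 10: add NG@56 -> ring=[7:NC,12:NB,39:NA,45:NF,56:NG,72:ND,96:NE]
Final route key 55: smallest pos >= 55 is 56 -> NG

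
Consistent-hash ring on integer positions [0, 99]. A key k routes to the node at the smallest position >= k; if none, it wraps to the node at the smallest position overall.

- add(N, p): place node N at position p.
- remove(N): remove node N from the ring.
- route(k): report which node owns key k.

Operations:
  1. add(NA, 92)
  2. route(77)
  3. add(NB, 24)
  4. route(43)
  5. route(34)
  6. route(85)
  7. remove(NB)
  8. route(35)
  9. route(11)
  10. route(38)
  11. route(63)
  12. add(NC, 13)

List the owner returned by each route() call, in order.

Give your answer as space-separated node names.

Answer: NA NA NA NA NA NA NA NA

Derivation:
Op 1: add NA@92 -> ring=[92:NA]
Op 2: route key 77: smallest pos >= 77 is 92 -> NA
Op 3: add NB@24 -> ring=[24:NB,92:NA]
Op 4: route key 43: smallest pos >= 43 is 92 -> NA
Op 5: route key 34: smallest pos >= 34 is 92 -> NA
Op 6: route key 85: smallest pos >= 85 is 92 -> NA
Op 7: remove NB -> ring=[92:NA]
Op 8: route key 35: smallest pos >= 35 is 92 -> NA
Op 9: route key 11: smallest pos >= 11 is 92 -> NA
Op 10: route key 38: smallest pos >= 38 is 92 -> NA
Op 11: route key 63: smallest pos >= 63 is 92 -> NA
Op 12: add NC@13 -> ring=[13:NC,92:NA]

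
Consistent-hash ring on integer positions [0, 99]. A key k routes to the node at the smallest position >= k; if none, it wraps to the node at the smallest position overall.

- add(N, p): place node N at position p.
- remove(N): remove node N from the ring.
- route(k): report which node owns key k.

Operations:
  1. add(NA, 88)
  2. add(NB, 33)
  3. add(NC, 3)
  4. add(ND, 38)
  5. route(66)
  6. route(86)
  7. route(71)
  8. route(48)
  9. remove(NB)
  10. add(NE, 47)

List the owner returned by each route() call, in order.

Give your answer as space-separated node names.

Op 1: add NA@88 -> ring=[88:NA]
Op 2: add NB@33 -> ring=[33:NB,88:NA]
Op 3: add NC@3 -> ring=[3:NC,33:NB,88:NA]
Op 4: add ND@38 -> ring=[3:NC,33:NB,38:ND,88:NA]
Op 5: route key 66: smallest pos >= 66 is 88 -> NA
Op 6: route key 86: smallest pos >= 86 is 88 -> NA
Op 7: route key 71: smallest pos >= 71 is 88 -> NA
Op 8: route key 48: smallest pos >= 48 is 88 -> NA
Op 9: remove NB -> ring=[3:NC,38:ND,88:NA]
Op 10: add NE@47 -> ring=[3:NC,38:ND,47:NE,88:NA]

Answer: NA NA NA NA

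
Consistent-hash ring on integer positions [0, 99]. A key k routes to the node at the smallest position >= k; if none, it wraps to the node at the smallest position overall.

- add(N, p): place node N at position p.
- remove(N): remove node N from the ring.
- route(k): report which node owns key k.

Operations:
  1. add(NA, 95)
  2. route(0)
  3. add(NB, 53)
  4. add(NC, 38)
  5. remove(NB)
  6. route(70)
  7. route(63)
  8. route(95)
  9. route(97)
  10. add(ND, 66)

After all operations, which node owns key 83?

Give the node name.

Op 1: add NA@95 -> ring=[95:NA]
Op 2: route key 0: smallest pos >= 0 is 95 -> NA
Op 3: add NB@53 -> ring=[53:NB,95:NA]
Op 4: add NC@38 -> ring=[38:NC,53:NB,95:NA]
Op 5: remove NB -> ring=[38:NC,95:NA]
Op 6: route key 70: smallest pos >= 70 is 95 -> NA
Op 7: route key 63: smallest pos >= 63 is 95 -> NA
Op 8: route key 95: smallest pos >= 95 is 95 -> NA
Op 9: route key 97: none >= 97, wrap to smallest pos 38 -> NC
Op 10: add ND@66 -> ring=[38:NC,66:ND,95:NA]
Final route key 83: smallest pos >= 83 is 95 -> NA

Answer: NA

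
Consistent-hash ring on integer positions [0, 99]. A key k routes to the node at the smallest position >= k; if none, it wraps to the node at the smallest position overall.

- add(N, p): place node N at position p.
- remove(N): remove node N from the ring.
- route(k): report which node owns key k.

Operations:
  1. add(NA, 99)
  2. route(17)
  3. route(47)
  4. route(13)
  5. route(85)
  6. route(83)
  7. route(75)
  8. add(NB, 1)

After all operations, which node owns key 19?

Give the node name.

Op 1: add NA@99 -> ring=[99:NA]
Op 2: route key 17: smallest pos >= 17 is 99 -> NA
Op 3: route key 47: smallest pos >= 47 is 99 -> NA
Op 4: route key 13: smallest pos >= 13 is 99 -> NA
Op 5: route key 85: smallest pos >= 85 is 99 -> NA
Op 6: route key 83: smallest pos >= 83 is 99 -> NA
Op 7: route key 75: smallest pos >= 75 is 99 -> NA
Op 8: add NB@1 -> ring=[1:NB,99:NA]
Final route key 19: smallest pos >= 19 is 99 -> NA

Answer: NA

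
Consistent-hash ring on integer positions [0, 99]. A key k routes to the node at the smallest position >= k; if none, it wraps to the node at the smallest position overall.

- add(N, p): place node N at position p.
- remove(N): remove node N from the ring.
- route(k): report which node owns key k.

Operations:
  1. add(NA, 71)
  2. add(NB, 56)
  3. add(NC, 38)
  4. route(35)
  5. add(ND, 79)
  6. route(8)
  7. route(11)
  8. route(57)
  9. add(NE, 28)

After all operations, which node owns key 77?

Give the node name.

Answer: ND

Derivation:
Op 1: add NA@71 -> ring=[71:NA]
Op 2: add NB@56 -> ring=[56:NB,71:NA]
Op 3: add NC@38 -> ring=[38:NC,56:NB,71:NA]
Op 4: route key 35: smallest pos >= 35 is 38 -> NC
Op 5: add ND@79 -> ring=[38:NC,56:NB,71:NA,79:ND]
Op 6: route key 8: smallest pos >= 8 is 38 -> NC
Op 7: route key 11: smallest pos >= 11 is 38 -> NC
Op 8: route key 57: smallest pos >= 57 is 71 -> NA
Op 9: add NE@28 -> ring=[28:NE,38:NC,56:NB,71:NA,79:ND]
Final route key 77: smallest pos >= 77 is 79 -> ND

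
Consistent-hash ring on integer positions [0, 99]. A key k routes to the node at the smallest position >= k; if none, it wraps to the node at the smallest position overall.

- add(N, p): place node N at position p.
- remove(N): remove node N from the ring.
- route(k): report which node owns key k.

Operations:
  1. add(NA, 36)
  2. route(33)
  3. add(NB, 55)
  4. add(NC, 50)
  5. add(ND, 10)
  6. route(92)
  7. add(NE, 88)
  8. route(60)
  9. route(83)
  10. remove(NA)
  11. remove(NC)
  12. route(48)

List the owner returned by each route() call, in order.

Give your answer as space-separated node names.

Op 1: add NA@36 -> ring=[36:NA]
Op 2: route key 33: smallest pos >= 33 is 36 -> NA
Op 3: add NB@55 -> ring=[36:NA,55:NB]
Op 4: add NC@50 -> ring=[36:NA,50:NC,55:NB]
Op 5: add ND@10 -> ring=[10:ND,36:NA,50:NC,55:NB]
Op 6: route key 92: none >= 92, wrap to smallest pos 10 -> ND
Op 7: add NE@88 -> ring=[10:ND,36:NA,50:NC,55:NB,88:NE]
Op 8: route key 60: smallest pos >= 60 is 88 -> NE
Op 9: route key 83: smallest pos >= 83 is 88 -> NE
Op 10: remove NA -> ring=[10:ND,50:NC,55:NB,88:NE]
Op 11: remove NC -> ring=[10:ND,55:NB,88:NE]
Op 12: route key 48: smallest pos >= 48 is 55 -> NB

Answer: NA ND NE NE NB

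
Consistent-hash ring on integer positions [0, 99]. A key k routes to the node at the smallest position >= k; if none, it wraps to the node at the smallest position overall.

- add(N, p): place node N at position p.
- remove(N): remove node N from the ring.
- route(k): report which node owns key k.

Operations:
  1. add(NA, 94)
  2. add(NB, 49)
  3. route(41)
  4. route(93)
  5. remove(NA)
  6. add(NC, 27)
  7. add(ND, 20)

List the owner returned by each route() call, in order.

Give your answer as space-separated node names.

Op 1: add NA@94 -> ring=[94:NA]
Op 2: add NB@49 -> ring=[49:NB,94:NA]
Op 3: route key 41: smallest pos >= 41 is 49 -> NB
Op 4: route key 93: smallest pos >= 93 is 94 -> NA
Op 5: remove NA -> ring=[49:NB]
Op 6: add NC@27 -> ring=[27:NC,49:NB]
Op 7: add ND@20 -> ring=[20:ND,27:NC,49:NB]

Answer: NB NA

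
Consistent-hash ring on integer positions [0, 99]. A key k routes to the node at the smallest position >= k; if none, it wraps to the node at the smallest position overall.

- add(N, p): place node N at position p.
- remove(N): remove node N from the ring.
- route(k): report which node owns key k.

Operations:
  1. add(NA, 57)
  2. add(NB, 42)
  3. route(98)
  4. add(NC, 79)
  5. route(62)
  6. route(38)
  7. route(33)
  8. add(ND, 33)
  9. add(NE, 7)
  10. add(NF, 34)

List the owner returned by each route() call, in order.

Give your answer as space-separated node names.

Answer: NB NC NB NB

Derivation:
Op 1: add NA@57 -> ring=[57:NA]
Op 2: add NB@42 -> ring=[42:NB,57:NA]
Op 3: route key 98: none >= 98, wrap to smallest pos 42 -> NB
Op 4: add NC@79 -> ring=[42:NB,57:NA,79:NC]
Op 5: route key 62: smallest pos >= 62 is 79 -> NC
Op 6: route key 38: smallest pos >= 38 is 42 -> NB
Op 7: route key 33: smallest pos >= 33 is 42 -> NB
Op 8: add ND@33 -> ring=[33:ND,42:NB,57:NA,79:NC]
Op 9: add NE@7 -> ring=[7:NE,33:ND,42:NB,57:NA,79:NC]
Op 10: add NF@34 -> ring=[7:NE,33:ND,34:NF,42:NB,57:NA,79:NC]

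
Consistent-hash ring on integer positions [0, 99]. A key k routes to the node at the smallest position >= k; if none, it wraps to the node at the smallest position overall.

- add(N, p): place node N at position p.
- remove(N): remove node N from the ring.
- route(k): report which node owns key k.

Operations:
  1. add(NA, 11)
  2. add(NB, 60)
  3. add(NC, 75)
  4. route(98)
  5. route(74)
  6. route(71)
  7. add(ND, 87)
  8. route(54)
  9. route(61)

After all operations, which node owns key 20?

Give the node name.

Op 1: add NA@11 -> ring=[11:NA]
Op 2: add NB@60 -> ring=[11:NA,60:NB]
Op 3: add NC@75 -> ring=[11:NA,60:NB,75:NC]
Op 4: route key 98: none >= 98, wrap to smallest pos 11 -> NA
Op 5: route key 74: smallest pos >= 74 is 75 -> NC
Op 6: route key 71: smallest pos >= 71 is 75 -> NC
Op 7: add ND@87 -> ring=[11:NA,60:NB,75:NC,87:ND]
Op 8: route key 54: smallest pos >= 54 is 60 -> NB
Op 9: route key 61: smallest pos >= 61 is 75 -> NC
Final route key 20: smallest pos >= 20 is 60 -> NB

Answer: NB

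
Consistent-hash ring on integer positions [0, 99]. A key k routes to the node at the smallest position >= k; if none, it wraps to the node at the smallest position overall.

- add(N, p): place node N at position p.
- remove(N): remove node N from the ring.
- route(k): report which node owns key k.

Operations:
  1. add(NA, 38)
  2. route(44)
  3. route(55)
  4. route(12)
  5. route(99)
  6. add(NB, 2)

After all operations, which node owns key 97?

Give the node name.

Answer: NB

Derivation:
Op 1: add NA@38 -> ring=[38:NA]
Op 2: route key 44: none >= 44, wrap to smallest pos 38 -> NA
Op 3: route key 55: none >= 55, wrap to smallest pos 38 -> NA
Op 4: route key 12: smallest pos >= 12 is 38 -> NA
Op 5: route key 99: none >= 99, wrap to smallest pos 38 -> NA
Op 6: add NB@2 -> ring=[2:NB,38:NA]
Final route key 97: none >= 97, wrap to smallest pos 2 -> NB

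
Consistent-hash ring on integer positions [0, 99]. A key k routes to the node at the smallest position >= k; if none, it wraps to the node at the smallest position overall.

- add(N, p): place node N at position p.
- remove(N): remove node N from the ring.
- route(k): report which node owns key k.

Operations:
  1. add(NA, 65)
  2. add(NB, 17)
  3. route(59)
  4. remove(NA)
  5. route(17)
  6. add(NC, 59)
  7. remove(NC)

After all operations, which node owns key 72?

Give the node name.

Op 1: add NA@65 -> ring=[65:NA]
Op 2: add NB@17 -> ring=[17:NB,65:NA]
Op 3: route key 59: smallest pos >= 59 is 65 -> NA
Op 4: remove NA -> ring=[17:NB]
Op 5: route key 17: smallest pos >= 17 is 17 -> NB
Op 6: add NC@59 -> ring=[17:NB,59:NC]
Op 7: remove NC -> ring=[17:NB]
Final route key 72: none >= 72, wrap to smallest pos 17 -> NB

Answer: NB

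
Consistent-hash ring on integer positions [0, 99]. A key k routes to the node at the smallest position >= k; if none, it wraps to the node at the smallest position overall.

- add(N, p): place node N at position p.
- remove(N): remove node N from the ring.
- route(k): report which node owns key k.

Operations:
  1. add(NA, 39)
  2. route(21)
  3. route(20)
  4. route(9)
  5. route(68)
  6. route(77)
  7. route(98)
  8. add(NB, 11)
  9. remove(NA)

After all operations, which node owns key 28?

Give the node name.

Op 1: add NA@39 -> ring=[39:NA]
Op 2: route key 21: smallest pos >= 21 is 39 -> NA
Op 3: route key 20: smallest pos >= 20 is 39 -> NA
Op 4: route key 9: smallest pos >= 9 is 39 -> NA
Op 5: route key 68: none >= 68, wrap to smallest pos 39 -> NA
Op 6: route key 77: none >= 77, wrap to smallest pos 39 -> NA
Op 7: route key 98: none >= 98, wrap to smallest pos 39 -> NA
Op 8: add NB@11 -> ring=[11:NB,39:NA]
Op 9: remove NA -> ring=[11:NB]
Final route key 28: none >= 28, wrap to smallest pos 11 -> NB

Answer: NB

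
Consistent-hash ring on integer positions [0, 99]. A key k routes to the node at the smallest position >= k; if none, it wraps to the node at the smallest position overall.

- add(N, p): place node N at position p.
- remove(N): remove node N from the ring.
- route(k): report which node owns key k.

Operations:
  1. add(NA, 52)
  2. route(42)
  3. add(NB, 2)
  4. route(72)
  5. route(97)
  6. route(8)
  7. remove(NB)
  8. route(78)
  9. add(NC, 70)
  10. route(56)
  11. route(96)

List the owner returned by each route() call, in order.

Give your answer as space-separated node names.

Op 1: add NA@52 -> ring=[52:NA]
Op 2: route key 42: smallest pos >= 42 is 52 -> NA
Op 3: add NB@2 -> ring=[2:NB,52:NA]
Op 4: route key 72: none >= 72, wrap to smallest pos 2 -> NB
Op 5: route key 97: none >= 97, wrap to smallest pos 2 -> NB
Op 6: route key 8: smallest pos >= 8 is 52 -> NA
Op 7: remove NB -> ring=[52:NA]
Op 8: route key 78: none >= 78, wrap to smallest pos 52 -> NA
Op 9: add NC@70 -> ring=[52:NA,70:NC]
Op 10: route key 56: smallest pos >= 56 is 70 -> NC
Op 11: route key 96: none >= 96, wrap to smallest pos 52 -> NA

Answer: NA NB NB NA NA NC NA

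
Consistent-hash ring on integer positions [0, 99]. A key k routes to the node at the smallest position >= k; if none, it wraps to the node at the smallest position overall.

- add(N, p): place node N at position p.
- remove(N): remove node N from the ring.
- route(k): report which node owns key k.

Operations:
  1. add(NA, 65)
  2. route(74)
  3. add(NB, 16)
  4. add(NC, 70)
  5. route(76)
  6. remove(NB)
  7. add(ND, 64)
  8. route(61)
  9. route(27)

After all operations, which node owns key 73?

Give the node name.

Answer: ND

Derivation:
Op 1: add NA@65 -> ring=[65:NA]
Op 2: route key 74: none >= 74, wrap to smallest pos 65 -> NA
Op 3: add NB@16 -> ring=[16:NB,65:NA]
Op 4: add NC@70 -> ring=[16:NB,65:NA,70:NC]
Op 5: route key 76: none >= 76, wrap to smallest pos 16 -> NB
Op 6: remove NB -> ring=[65:NA,70:NC]
Op 7: add ND@64 -> ring=[64:ND,65:NA,70:NC]
Op 8: route key 61: smallest pos >= 61 is 64 -> ND
Op 9: route key 27: smallest pos >= 27 is 64 -> ND
Final route key 73: none >= 73, wrap to smallest pos 64 -> ND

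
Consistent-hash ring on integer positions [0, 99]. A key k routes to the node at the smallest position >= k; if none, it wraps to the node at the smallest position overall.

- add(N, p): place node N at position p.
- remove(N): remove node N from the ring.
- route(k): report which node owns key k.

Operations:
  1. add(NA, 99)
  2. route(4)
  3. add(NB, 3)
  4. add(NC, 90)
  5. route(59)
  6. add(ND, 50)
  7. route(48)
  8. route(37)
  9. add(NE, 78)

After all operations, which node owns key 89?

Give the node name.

Answer: NC

Derivation:
Op 1: add NA@99 -> ring=[99:NA]
Op 2: route key 4: smallest pos >= 4 is 99 -> NA
Op 3: add NB@3 -> ring=[3:NB,99:NA]
Op 4: add NC@90 -> ring=[3:NB,90:NC,99:NA]
Op 5: route key 59: smallest pos >= 59 is 90 -> NC
Op 6: add ND@50 -> ring=[3:NB,50:ND,90:NC,99:NA]
Op 7: route key 48: smallest pos >= 48 is 50 -> ND
Op 8: route key 37: smallest pos >= 37 is 50 -> ND
Op 9: add NE@78 -> ring=[3:NB,50:ND,78:NE,90:NC,99:NA]
Final route key 89: smallest pos >= 89 is 90 -> NC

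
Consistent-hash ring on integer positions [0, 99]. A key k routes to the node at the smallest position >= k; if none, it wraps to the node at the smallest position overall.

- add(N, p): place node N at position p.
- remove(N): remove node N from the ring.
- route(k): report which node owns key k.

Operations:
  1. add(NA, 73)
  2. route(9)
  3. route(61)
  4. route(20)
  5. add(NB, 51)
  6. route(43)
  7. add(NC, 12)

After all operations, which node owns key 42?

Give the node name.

Op 1: add NA@73 -> ring=[73:NA]
Op 2: route key 9: smallest pos >= 9 is 73 -> NA
Op 3: route key 61: smallest pos >= 61 is 73 -> NA
Op 4: route key 20: smallest pos >= 20 is 73 -> NA
Op 5: add NB@51 -> ring=[51:NB,73:NA]
Op 6: route key 43: smallest pos >= 43 is 51 -> NB
Op 7: add NC@12 -> ring=[12:NC,51:NB,73:NA]
Final route key 42: smallest pos >= 42 is 51 -> NB

Answer: NB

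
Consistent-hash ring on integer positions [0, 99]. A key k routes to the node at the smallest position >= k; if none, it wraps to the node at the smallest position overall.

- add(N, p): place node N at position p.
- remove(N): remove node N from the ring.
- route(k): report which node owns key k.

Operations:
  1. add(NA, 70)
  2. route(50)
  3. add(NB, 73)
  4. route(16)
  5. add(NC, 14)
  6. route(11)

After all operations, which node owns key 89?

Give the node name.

Answer: NC

Derivation:
Op 1: add NA@70 -> ring=[70:NA]
Op 2: route key 50: smallest pos >= 50 is 70 -> NA
Op 3: add NB@73 -> ring=[70:NA,73:NB]
Op 4: route key 16: smallest pos >= 16 is 70 -> NA
Op 5: add NC@14 -> ring=[14:NC,70:NA,73:NB]
Op 6: route key 11: smallest pos >= 11 is 14 -> NC
Final route key 89: none >= 89, wrap to smallest pos 14 -> NC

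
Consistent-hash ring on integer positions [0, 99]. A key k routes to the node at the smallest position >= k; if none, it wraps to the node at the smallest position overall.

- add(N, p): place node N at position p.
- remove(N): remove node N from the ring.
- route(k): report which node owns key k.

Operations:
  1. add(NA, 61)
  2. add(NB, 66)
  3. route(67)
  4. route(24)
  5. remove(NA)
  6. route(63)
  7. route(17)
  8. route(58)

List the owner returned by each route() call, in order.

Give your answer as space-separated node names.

Op 1: add NA@61 -> ring=[61:NA]
Op 2: add NB@66 -> ring=[61:NA,66:NB]
Op 3: route key 67: none >= 67, wrap to smallest pos 61 -> NA
Op 4: route key 24: smallest pos >= 24 is 61 -> NA
Op 5: remove NA -> ring=[66:NB]
Op 6: route key 63: smallest pos >= 63 is 66 -> NB
Op 7: route key 17: smallest pos >= 17 is 66 -> NB
Op 8: route key 58: smallest pos >= 58 is 66 -> NB

Answer: NA NA NB NB NB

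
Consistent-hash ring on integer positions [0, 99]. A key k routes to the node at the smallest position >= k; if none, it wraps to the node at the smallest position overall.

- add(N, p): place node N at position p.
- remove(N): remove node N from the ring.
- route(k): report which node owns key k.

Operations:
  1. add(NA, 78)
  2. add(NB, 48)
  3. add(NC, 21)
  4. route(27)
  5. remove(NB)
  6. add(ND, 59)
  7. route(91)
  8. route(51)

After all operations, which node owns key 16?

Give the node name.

Answer: NC

Derivation:
Op 1: add NA@78 -> ring=[78:NA]
Op 2: add NB@48 -> ring=[48:NB,78:NA]
Op 3: add NC@21 -> ring=[21:NC,48:NB,78:NA]
Op 4: route key 27: smallest pos >= 27 is 48 -> NB
Op 5: remove NB -> ring=[21:NC,78:NA]
Op 6: add ND@59 -> ring=[21:NC,59:ND,78:NA]
Op 7: route key 91: none >= 91, wrap to smallest pos 21 -> NC
Op 8: route key 51: smallest pos >= 51 is 59 -> ND
Final route key 16: smallest pos >= 16 is 21 -> NC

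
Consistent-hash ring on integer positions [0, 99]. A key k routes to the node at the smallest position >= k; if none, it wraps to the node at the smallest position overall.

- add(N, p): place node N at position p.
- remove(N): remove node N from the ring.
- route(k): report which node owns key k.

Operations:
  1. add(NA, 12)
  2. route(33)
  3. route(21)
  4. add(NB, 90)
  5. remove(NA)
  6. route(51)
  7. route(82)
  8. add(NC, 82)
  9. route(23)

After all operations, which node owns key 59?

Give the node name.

Answer: NC

Derivation:
Op 1: add NA@12 -> ring=[12:NA]
Op 2: route key 33: none >= 33, wrap to smallest pos 12 -> NA
Op 3: route key 21: none >= 21, wrap to smallest pos 12 -> NA
Op 4: add NB@90 -> ring=[12:NA,90:NB]
Op 5: remove NA -> ring=[90:NB]
Op 6: route key 51: smallest pos >= 51 is 90 -> NB
Op 7: route key 82: smallest pos >= 82 is 90 -> NB
Op 8: add NC@82 -> ring=[82:NC,90:NB]
Op 9: route key 23: smallest pos >= 23 is 82 -> NC
Final route key 59: smallest pos >= 59 is 82 -> NC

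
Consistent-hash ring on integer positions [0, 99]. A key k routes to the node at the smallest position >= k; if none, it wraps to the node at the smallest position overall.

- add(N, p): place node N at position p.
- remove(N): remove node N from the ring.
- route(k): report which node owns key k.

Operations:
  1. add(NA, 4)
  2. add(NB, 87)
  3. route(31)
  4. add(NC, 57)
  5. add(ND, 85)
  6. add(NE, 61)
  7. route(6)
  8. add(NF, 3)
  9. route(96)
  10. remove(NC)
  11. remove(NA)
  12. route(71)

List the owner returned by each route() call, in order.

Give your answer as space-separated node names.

Answer: NB NC NF ND

Derivation:
Op 1: add NA@4 -> ring=[4:NA]
Op 2: add NB@87 -> ring=[4:NA,87:NB]
Op 3: route key 31: smallest pos >= 31 is 87 -> NB
Op 4: add NC@57 -> ring=[4:NA,57:NC,87:NB]
Op 5: add ND@85 -> ring=[4:NA,57:NC,85:ND,87:NB]
Op 6: add NE@61 -> ring=[4:NA,57:NC,61:NE,85:ND,87:NB]
Op 7: route key 6: smallest pos >= 6 is 57 -> NC
Op 8: add NF@3 -> ring=[3:NF,4:NA,57:NC,61:NE,85:ND,87:NB]
Op 9: route key 96: none >= 96, wrap to smallest pos 3 -> NF
Op 10: remove NC -> ring=[3:NF,4:NA,61:NE,85:ND,87:NB]
Op 11: remove NA -> ring=[3:NF,61:NE,85:ND,87:NB]
Op 12: route key 71: smallest pos >= 71 is 85 -> ND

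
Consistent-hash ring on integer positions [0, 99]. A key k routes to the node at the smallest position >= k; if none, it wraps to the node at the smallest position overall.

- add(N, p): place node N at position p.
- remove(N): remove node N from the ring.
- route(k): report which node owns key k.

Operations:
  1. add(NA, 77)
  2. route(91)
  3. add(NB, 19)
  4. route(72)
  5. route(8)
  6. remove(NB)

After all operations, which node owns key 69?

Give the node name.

Op 1: add NA@77 -> ring=[77:NA]
Op 2: route key 91: none >= 91, wrap to smallest pos 77 -> NA
Op 3: add NB@19 -> ring=[19:NB,77:NA]
Op 4: route key 72: smallest pos >= 72 is 77 -> NA
Op 5: route key 8: smallest pos >= 8 is 19 -> NB
Op 6: remove NB -> ring=[77:NA]
Final route key 69: smallest pos >= 69 is 77 -> NA

Answer: NA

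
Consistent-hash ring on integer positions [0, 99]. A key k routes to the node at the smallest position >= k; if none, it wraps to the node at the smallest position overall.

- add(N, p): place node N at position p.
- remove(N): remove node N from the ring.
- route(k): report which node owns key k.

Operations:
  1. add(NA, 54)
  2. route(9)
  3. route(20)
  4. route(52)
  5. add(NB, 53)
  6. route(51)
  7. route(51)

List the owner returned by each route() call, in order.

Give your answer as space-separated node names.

Answer: NA NA NA NB NB

Derivation:
Op 1: add NA@54 -> ring=[54:NA]
Op 2: route key 9: smallest pos >= 9 is 54 -> NA
Op 3: route key 20: smallest pos >= 20 is 54 -> NA
Op 4: route key 52: smallest pos >= 52 is 54 -> NA
Op 5: add NB@53 -> ring=[53:NB,54:NA]
Op 6: route key 51: smallest pos >= 51 is 53 -> NB
Op 7: route key 51: smallest pos >= 51 is 53 -> NB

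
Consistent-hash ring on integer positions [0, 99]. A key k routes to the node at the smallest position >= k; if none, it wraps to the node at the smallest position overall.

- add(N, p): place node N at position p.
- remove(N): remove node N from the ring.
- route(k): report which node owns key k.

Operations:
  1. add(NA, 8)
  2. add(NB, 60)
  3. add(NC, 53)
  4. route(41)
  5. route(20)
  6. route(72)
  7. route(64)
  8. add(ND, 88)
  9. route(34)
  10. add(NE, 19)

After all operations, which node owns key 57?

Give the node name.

Op 1: add NA@8 -> ring=[8:NA]
Op 2: add NB@60 -> ring=[8:NA,60:NB]
Op 3: add NC@53 -> ring=[8:NA,53:NC,60:NB]
Op 4: route key 41: smallest pos >= 41 is 53 -> NC
Op 5: route key 20: smallest pos >= 20 is 53 -> NC
Op 6: route key 72: none >= 72, wrap to smallest pos 8 -> NA
Op 7: route key 64: none >= 64, wrap to smallest pos 8 -> NA
Op 8: add ND@88 -> ring=[8:NA,53:NC,60:NB,88:ND]
Op 9: route key 34: smallest pos >= 34 is 53 -> NC
Op 10: add NE@19 -> ring=[8:NA,19:NE,53:NC,60:NB,88:ND]
Final route key 57: smallest pos >= 57 is 60 -> NB

Answer: NB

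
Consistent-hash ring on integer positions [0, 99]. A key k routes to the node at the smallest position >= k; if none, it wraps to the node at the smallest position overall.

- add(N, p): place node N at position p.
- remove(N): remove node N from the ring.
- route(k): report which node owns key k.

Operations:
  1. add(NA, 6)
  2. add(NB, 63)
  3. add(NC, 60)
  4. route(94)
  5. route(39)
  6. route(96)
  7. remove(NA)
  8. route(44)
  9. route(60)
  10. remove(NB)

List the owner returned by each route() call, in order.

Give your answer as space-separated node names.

Op 1: add NA@6 -> ring=[6:NA]
Op 2: add NB@63 -> ring=[6:NA,63:NB]
Op 3: add NC@60 -> ring=[6:NA,60:NC,63:NB]
Op 4: route key 94: none >= 94, wrap to smallest pos 6 -> NA
Op 5: route key 39: smallest pos >= 39 is 60 -> NC
Op 6: route key 96: none >= 96, wrap to smallest pos 6 -> NA
Op 7: remove NA -> ring=[60:NC,63:NB]
Op 8: route key 44: smallest pos >= 44 is 60 -> NC
Op 9: route key 60: smallest pos >= 60 is 60 -> NC
Op 10: remove NB -> ring=[60:NC]

Answer: NA NC NA NC NC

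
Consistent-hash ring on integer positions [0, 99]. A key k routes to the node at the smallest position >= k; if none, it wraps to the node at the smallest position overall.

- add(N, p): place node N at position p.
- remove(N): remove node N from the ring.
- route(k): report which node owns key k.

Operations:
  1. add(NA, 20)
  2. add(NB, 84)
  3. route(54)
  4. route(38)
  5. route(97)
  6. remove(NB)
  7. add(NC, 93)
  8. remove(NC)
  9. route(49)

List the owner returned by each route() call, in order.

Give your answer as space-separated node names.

Op 1: add NA@20 -> ring=[20:NA]
Op 2: add NB@84 -> ring=[20:NA,84:NB]
Op 3: route key 54: smallest pos >= 54 is 84 -> NB
Op 4: route key 38: smallest pos >= 38 is 84 -> NB
Op 5: route key 97: none >= 97, wrap to smallest pos 20 -> NA
Op 6: remove NB -> ring=[20:NA]
Op 7: add NC@93 -> ring=[20:NA,93:NC]
Op 8: remove NC -> ring=[20:NA]
Op 9: route key 49: none >= 49, wrap to smallest pos 20 -> NA

Answer: NB NB NA NA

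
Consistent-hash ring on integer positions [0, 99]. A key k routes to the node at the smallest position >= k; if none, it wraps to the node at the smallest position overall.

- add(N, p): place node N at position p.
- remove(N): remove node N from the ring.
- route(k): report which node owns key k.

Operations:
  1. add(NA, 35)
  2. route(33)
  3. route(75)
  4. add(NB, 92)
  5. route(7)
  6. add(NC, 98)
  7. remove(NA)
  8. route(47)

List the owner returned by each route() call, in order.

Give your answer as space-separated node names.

Answer: NA NA NA NB

Derivation:
Op 1: add NA@35 -> ring=[35:NA]
Op 2: route key 33: smallest pos >= 33 is 35 -> NA
Op 3: route key 75: none >= 75, wrap to smallest pos 35 -> NA
Op 4: add NB@92 -> ring=[35:NA,92:NB]
Op 5: route key 7: smallest pos >= 7 is 35 -> NA
Op 6: add NC@98 -> ring=[35:NA,92:NB,98:NC]
Op 7: remove NA -> ring=[92:NB,98:NC]
Op 8: route key 47: smallest pos >= 47 is 92 -> NB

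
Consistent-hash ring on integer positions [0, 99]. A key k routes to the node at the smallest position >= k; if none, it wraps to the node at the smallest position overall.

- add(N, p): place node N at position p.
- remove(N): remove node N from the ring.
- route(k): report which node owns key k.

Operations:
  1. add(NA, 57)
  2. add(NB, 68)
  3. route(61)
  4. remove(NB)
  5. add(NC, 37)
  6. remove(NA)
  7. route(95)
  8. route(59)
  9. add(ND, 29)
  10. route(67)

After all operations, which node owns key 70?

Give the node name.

Op 1: add NA@57 -> ring=[57:NA]
Op 2: add NB@68 -> ring=[57:NA,68:NB]
Op 3: route key 61: smallest pos >= 61 is 68 -> NB
Op 4: remove NB -> ring=[57:NA]
Op 5: add NC@37 -> ring=[37:NC,57:NA]
Op 6: remove NA -> ring=[37:NC]
Op 7: route key 95: none >= 95, wrap to smallest pos 37 -> NC
Op 8: route key 59: none >= 59, wrap to smallest pos 37 -> NC
Op 9: add ND@29 -> ring=[29:ND,37:NC]
Op 10: route key 67: none >= 67, wrap to smallest pos 29 -> ND
Final route key 70: none >= 70, wrap to smallest pos 29 -> ND

Answer: ND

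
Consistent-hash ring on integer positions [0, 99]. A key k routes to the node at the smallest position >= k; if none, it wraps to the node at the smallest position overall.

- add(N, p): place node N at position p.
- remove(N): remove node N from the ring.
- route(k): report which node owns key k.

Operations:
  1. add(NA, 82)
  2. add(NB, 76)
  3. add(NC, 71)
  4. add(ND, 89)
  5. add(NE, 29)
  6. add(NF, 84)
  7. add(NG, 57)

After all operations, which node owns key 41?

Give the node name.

Answer: NG

Derivation:
Op 1: add NA@82 -> ring=[82:NA]
Op 2: add NB@76 -> ring=[76:NB,82:NA]
Op 3: add NC@71 -> ring=[71:NC,76:NB,82:NA]
Op 4: add ND@89 -> ring=[71:NC,76:NB,82:NA,89:ND]
Op 5: add NE@29 -> ring=[29:NE,71:NC,76:NB,82:NA,89:ND]
Op 6: add NF@84 -> ring=[29:NE,71:NC,76:NB,82:NA,84:NF,89:ND]
Op 7: add NG@57 -> ring=[29:NE,57:NG,71:NC,76:NB,82:NA,84:NF,89:ND]
Final route key 41: smallest pos >= 41 is 57 -> NG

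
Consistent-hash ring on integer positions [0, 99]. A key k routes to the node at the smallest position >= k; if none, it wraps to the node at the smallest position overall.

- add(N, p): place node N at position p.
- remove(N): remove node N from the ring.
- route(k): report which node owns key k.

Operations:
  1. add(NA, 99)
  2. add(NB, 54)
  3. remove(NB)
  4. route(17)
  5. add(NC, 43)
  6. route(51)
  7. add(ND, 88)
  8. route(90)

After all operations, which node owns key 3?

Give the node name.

Op 1: add NA@99 -> ring=[99:NA]
Op 2: add NB@54 -> ring=[54:NB,99:NA]
Op 3: remove NB -> ring=[99:NA]
Op 4: route key 17: smallest pos >= 17 is 99 -> NA
Op 5: add NC@43 -> ring=[43:NC,99:NA]
Op 6: route key 51: smallest pos >= 51 is 99 -> NA
Op 7: add ND@88 -> ring=[43:NC,88:ND,99:NA]
Op 8: route key 90: smallest pos >= 90 is 99 -> NA
Final route key 3: smallest pos >= 3 is 43 -> NC

Answer: NC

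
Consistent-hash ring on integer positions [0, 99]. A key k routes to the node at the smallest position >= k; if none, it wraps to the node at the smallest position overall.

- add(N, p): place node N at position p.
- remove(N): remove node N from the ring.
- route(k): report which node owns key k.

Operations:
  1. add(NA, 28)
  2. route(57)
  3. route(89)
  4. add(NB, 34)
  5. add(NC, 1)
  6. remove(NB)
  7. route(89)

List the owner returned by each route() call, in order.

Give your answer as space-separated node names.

Op 1: add NA@28 -> ring=[28:NA]
Op 2: route key 57: none >= 57, wrap to smallest pos 28 -> NA
Op 3: route key 89: none >= 89, wrap to smallest pos 28 -> NA
Op 4: add NB@34 -> ring=[28:NA,34:NB]
Op 5: add NC@1 -> ring=[1:NC,28:NA,34:NB]
Op 6: remove NB -> ring=[1:NC,28:NA]
Op 7: route key 89: none >= 89, wrap to smallest pos 1 -> NC

Answer: NA NA NC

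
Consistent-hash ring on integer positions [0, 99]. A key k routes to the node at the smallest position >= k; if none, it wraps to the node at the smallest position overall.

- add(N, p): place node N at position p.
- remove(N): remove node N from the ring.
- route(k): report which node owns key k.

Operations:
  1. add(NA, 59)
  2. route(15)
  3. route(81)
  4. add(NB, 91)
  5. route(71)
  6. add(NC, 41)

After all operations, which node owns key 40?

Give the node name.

Op 1: add NA@59 -> ring=[59:NA]
Op 2: route key 15: smallest pos >= 15 is 59 -> NA
Op 3: route key 81: none >= 81, wrap to smallest pos 59 -> NA
Op 4: add NB@91 -> ring=[59:NA,91:NB]
Op 5: route key 71: smallest pos >= 71 is 91 -> NB
Op 6: add NC@41 -> ring=[41:NC,59:NA,91:NB]
Final route key 40: smallest pos >= 40 is 41 -> NC

Answer: NC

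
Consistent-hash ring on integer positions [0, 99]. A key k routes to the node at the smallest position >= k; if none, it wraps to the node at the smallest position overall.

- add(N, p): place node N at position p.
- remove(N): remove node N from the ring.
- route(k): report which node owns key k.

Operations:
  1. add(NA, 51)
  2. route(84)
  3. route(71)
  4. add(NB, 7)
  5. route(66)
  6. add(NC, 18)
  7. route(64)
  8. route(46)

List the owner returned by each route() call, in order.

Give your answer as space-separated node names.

Op 1: add NA@51 -> ring=[51:NA]
Op 2: route key 84: none >= 84, wrap to smallest pos 51 -> NA
Op 3: route key 71: none >= 71, wrap to smallest pos 51 -> NA
Op 4: add NB@7 -> ring=[7:NB,51:NA]
Op 5: route key 66: none >= 66, wrap to smallest pos 7 -> NB
Op 6: add NC@18 -> ring=[7:NB,18:NC,51:NA]
Op 7: route key 64: none >= 64, wrap to smallest pos 7 -> NB
Op 8: route key 46: smallest pos >= 46 is 51 -> NA

Answer: NA NA NB NB NA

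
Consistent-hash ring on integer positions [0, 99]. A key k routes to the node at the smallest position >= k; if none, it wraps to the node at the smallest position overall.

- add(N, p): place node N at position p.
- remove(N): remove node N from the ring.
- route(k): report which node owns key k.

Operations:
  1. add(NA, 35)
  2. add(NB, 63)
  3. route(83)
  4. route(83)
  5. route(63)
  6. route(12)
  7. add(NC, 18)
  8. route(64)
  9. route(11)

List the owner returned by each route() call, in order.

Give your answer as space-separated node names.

Op 1: add NA@35 -> ring=[35:NA]
Op 2: add NB@63 -> ring=[35:NA,63:NB]
Op 3: route key 83: none >= 83, wrap to smallest pos 35 -> NA
Op 4: route key 83: none >= 83, wrap to smallest pos 35 -> NA
Op 5: route key 63: smallest pos >= 63 is 63 -> NB
Op 6: route key 12: smallest pos >= 12 is 35 -> NA
Op 7: add NC@18 -> ring=[18:NC,35:NA,63:NB]
Op 8: route key 64: none >= 64, wrap to smallest pos 18 -> NC
Op 9: route key 11: smallest pos >= 11 is 18 -> NC

Answer: NA NA NB NA NC NC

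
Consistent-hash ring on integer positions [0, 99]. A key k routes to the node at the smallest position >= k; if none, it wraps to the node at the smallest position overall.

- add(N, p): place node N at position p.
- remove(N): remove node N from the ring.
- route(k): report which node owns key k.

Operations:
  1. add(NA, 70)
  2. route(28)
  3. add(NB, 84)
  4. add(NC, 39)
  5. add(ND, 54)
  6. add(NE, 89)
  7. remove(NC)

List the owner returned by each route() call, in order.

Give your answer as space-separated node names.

Answer: NA

Derivation:
Op 1: add NA@70 -> ring=[70:NA]
Op 2: route key 28: smallest pos >= 28 is 70 -> NA
Op 3: add NB@84 -> ring=[70:NA,84:NB]
Op 4: add NC@39 -> ring=[39:NC,70:NA,84:NB]
Op 5: add ND@54 -> ring=[39:NC,54:ND,70:NA,84:NB]
Op 6: add NE@89 -> ring=[39:NC,54:ND,70:NA,84:NB,89:NE]
Op 7: remove NC -> ring=[54:ND,70:NA,84:NB,89:NE]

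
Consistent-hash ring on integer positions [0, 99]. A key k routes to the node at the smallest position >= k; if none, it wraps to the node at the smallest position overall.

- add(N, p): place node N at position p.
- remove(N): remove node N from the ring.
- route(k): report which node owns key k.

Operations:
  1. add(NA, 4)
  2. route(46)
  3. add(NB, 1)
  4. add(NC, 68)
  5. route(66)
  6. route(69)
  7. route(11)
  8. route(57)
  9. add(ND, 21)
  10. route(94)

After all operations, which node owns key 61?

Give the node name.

Op 1: add NA@4 -> ring=[4:NA]
Op 2: route key 46: none >= 46, wrap to smallest pos 4 -> NA
Op 3: add NB@1 -> ring=[1:NB,4:NA]
Op 4: add NC@68 -> ring=[1:NB,4:NA,68:NC]
Op 5: route key 66: smallest pos >= 66 is 68 -> NC
Op 6: route key 69: none >= 69, wrap to smallest pos 1 -> NB
Op 7: route key 11: smallest pos >= 11 is 68 -> NC
Op 8: route key 57: smallest pos >= 57 is 68 -> NC
Op 9: add ND@21 -> ring=[1:NB,4:NA,21:ND,68:NC]
Op 10: route key 94: none >= 94, wrap to smallest pos 1 -> NB
Final route key 61: smallest pos >= 61 is 68 -> NC

Answer: NC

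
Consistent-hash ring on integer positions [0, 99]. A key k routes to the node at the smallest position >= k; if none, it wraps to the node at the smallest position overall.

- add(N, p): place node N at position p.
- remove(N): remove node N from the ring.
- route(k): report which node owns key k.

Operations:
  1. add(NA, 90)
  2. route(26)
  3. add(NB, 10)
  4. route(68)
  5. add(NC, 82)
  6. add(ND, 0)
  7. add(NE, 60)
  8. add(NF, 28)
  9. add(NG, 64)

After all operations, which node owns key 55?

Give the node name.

Op 1: add NA@90 -> ring=[90:NA]
Op 2: route key 26: smallest pos >= 26 is 90 -> NA
Op 3: add NB@10 -> ring=[10:NB,90:NA]
Op 4: route key 68: smallest pos >= 68 is 90 -> NA
Op 5: add NC@82 -> ring=[10:NB,82:NC,90:NA]
Op 6: add ND@0 -> ring=[0:ND,10:NB,82:NC,90:NA]
Op 7: add NE@60 -> ring=[0:ND,10:NB,60:NE,82:NC,90:NA]
Op 8: add NF@28 -> ring=[0:ND,10:NB,28:NF,60:NE,82:NC,90:NA]
Op 9: add NG@64 -> ring=[0:ND,10:NB,28:NF,60:NE,64:NG,82:NC,90:NA]
Final route key 55: smallest pos >= 55 is 60 -> NE

Answer: NE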